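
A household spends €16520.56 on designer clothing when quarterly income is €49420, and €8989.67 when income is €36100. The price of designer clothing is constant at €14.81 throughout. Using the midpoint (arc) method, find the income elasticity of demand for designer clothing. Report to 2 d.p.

With a constant price, Q₁ = 16520.56/14.81 = 1115.500 and Q₂ = 8989.67/14.81 = 607.000 (equivalently, work directly with expenditure since P cancels).
Midpoint %ΔQ = (8989.67 − 16520.56)/12755.12 = -0.59042; midpoint %ΔI = (36100 − 49420)/42760 = -0.31151.
η = -0.59042 / -0.31151 = 1.90.

1.90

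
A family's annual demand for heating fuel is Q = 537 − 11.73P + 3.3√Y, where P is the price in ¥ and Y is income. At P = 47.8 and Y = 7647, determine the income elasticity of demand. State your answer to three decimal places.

0.545

At P = 47.8, Y = 7647: Q = 264.882.
Holding P constant, ∂Q/∂Y = 3.3/(2√Y) = 0.0188685.
η_Y = (∂Q/∂Y)·(Y/Q) = 0.0188685 × (7647/264.882) = 0.545.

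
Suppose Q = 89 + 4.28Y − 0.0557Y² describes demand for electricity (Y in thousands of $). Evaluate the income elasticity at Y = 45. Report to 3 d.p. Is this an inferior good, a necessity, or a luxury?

At Y = 45: Q = 168.8075.
dQ/dY = 4.28 − 0.1114Y = -0.73300.
η = (dQ/dY)·(Y/Q) = -0.73300 × (45/168.8075) = -0.195.
η < 0 ⇒ inferior good.

-0.195 (inferior good)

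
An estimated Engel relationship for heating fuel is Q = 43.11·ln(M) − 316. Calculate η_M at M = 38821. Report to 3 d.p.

0.309

At M = 38821: Q = 139.531.
dQ/dM = 43.11/M = 0.00111048 at this income.
η = (dQ/dM)·(M/Q) = 0.00111048 × (38821/139.531) = 0.309.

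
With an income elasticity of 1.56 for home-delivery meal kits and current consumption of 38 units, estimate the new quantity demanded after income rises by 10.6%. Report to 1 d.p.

44.3

%ΔQ ≈ η × %ΔI = 1.56 × 10.6% = 16.536%.
New Q ≈ 38 × (1 + 0.16536) = 44.3.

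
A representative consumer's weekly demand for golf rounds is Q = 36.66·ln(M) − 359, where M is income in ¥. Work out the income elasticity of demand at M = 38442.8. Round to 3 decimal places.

At M = 38442.8: Q = 28.017.
dQ/dM = 36.66/M = 0.000953625 at this income.
η = (dQ/dM)·(M/Q) = 0.000953625 × (38442.8/28.017) = 1.308.

1.308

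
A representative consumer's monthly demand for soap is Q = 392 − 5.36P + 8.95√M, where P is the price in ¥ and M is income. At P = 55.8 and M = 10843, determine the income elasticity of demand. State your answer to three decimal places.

At P = 55.8, M = 10843: Q = 1024.873.
Holding P constant, ∂Q/∂M = 8.95/(2√M) = 0.0429752.
η_M = (∂Q/∂M)·(M/Q) = 0.0429752 × (10843/1024.873) = 0.455.

0.455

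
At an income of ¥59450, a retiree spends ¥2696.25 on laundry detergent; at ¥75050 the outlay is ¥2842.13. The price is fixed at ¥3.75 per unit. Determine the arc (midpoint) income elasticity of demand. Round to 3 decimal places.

With a constant price, Q₁ = 2696.25/3.75 = 719.000 and Q₂ = 2842.13/3.75 = 757.901 (equivalently, work directly with expenditure since P cancels).
Midpoint %ΔQ = (2842.13 − 2696.25)/2769.19 = 0.05268; midpoint %ΔI = (75050 − 59450)/67250 = 0.23197.
η = 0.05268 / 0.23197 = 0.227.

0.227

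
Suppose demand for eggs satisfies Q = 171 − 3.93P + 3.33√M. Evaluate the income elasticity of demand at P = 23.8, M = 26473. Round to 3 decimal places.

At P = 23.8, M = 26473: Q = 619.274.
Holding P constant, ∂Q/∂M = 3.33/(2√M) = 0.0102332.
η_M = (∂Q/∂M)·(M/Q) = 0.0102332 × (26473/619.274) = 0.437.

0.437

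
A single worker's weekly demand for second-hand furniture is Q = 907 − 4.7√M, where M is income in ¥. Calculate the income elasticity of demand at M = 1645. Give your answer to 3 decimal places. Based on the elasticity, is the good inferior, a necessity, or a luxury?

At M = 1645: Q = 716.375.
dQ/dM = -4.7/(2√M) = -0.0579409 at this income.
η = (dQ/dM)·(M/Q) = -0.0579409 × (1645/716.375) = -0.133.
Since η < 0, the good is an inferior good.

-0.133 (inferior good)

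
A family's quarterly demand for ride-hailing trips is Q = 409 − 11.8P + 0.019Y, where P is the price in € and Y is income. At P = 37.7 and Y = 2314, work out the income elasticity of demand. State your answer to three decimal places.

5.424

At P = 37.7, Y = 2314: Q = 8.106.
Holding P constant, ∂Q/∂Y = 0.019.
η_Y = (∂Q/∂Y)·(Y/Q) = 0.019 × (2314/8.106) = 5.424.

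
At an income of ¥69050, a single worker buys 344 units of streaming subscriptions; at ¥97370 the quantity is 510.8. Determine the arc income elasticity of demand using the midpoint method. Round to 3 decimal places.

ΔQ = 510.8 − 344 = 166.8; midpoint Q̄ = (344 + 510.8)/2 = 427.4.
ΔI = 97370 − 69050 = 28320; midpoint Ī = (69050 + 97370)/2 = 83210.
η = (ΔQ/Q̄) ÷ (ΔI/Ī) = (166.8/427.4) ÷ (28320/83210) = 1.147.

1.147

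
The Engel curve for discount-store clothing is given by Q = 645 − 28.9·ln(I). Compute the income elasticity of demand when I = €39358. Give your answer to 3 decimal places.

At I = 39358: Q = 339.225.
dQ/dI = -28.9/I = -0.000734285 at this income.
η = (dQ/dI)·(I/Q) = -0.000734285 × (39358/339.225) = -0.085.

-0.085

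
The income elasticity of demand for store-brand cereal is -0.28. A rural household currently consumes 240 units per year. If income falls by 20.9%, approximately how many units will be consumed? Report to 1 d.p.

254.0

%ΔQ ≈ η × %ΔI = -0.28 × (-20.9%) = 5.852%.
New Q ≈ 240 × (1 + 0.05852) = 254.0.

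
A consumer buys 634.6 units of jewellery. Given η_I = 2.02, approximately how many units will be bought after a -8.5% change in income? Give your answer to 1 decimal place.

%ΔQ ≈ η × %ΔI = 2.02 × (-8.5%) = -17.17%.
New Q ≈ 634.6 × (1 − 0.1717) = 525.6.

525.6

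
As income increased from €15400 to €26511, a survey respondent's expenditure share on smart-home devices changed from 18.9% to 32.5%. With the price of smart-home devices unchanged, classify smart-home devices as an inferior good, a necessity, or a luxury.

The budget share rises as income rises, so η > 1.

luxury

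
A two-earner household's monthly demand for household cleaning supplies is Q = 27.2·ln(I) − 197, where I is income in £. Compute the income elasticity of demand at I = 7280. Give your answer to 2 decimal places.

0.61

At I = 7280: Q = 44.887.
dQ/dI = 27.2/I = 0.00373626 at this income.
η = (dQ/dI)·(I/Q) = 0.00373626 × (7280/44.887) = 0.61.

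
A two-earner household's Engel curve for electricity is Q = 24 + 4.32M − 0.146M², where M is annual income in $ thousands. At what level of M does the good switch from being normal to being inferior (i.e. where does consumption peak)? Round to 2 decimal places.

dQ/dM = 4.32 − 0.292M.
The good is inferior where dQ/dM < 0. Setting dQ/dM = 0 gives M = 4.32 / 0.292 = 14.79.

14.79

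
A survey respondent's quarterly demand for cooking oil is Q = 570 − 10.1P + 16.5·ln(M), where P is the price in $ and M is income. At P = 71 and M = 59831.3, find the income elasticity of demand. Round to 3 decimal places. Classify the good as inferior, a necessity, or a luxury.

At P = 71, M = 59831.3: Q = 34.388.
Holding P constant, ∂Q/∂M = 16.5/M = 0.000275775.
η_M = (∂Q/∂M)·(M/Q) = 0.000275775 × (59831.3/34.388) = 0.480.
Since 0 < η < 1, this is a necessity.

0.480 (necessity)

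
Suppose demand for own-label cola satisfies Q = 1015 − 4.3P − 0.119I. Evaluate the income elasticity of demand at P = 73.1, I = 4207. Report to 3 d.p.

At P = 73.1, I = 4207: Q = 200.037.
Holding P constant, ∂Q/∂I = −0.119.
η_I = (∂Q/∂I)·(I/Q) = -0.119 × (4207/200.037) = -2.503.

-2.503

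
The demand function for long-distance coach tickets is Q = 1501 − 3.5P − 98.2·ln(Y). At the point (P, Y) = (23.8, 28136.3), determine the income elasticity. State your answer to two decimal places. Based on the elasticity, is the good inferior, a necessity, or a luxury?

-0.24 (inferior good)

At P = 23.8, Y = 28136.3: Q = 411.659.
Holding P constant, ∂Q/∂Y = -98.2/Y = -0.00349015.
η_Y = (∂Q/∂Y)·(Y/Q) = -0.00349015 × (28136.3/411.659) = -0.24.
Since η < 0, this is an inferior good.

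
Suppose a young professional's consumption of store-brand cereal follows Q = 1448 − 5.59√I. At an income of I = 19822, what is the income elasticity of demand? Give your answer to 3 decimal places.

At I = 19822: Q = 660.980.
dQ/dI = -5.59/(2√I) = -0.0198522 at this income.
η = (dQ/dI)·(I/Q) = -0.0198522 × (19822/660.980) = -0.595.

-0.595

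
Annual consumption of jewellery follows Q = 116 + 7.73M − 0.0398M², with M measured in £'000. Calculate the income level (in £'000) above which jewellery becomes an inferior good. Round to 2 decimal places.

dQ/dM = 7.73 − 0.0796M.
The good is inferior where dQ/dM < 0. Setting dQ/dM = 0 gives M = 7.73 / 0.0796 = 97.11.

97.11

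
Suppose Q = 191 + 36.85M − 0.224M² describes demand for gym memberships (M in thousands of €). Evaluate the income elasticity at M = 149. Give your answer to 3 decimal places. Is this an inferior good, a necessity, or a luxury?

-6.287 (inferior good)

At M = 149: Q = 708.6260.
dQ/dM = 36.85 − 0.448M = -29.90200.
η = (dQ/dM)·(M/Q) = -29.90200 × (149/708.6260) = -6.287.
η < 0 ⇒ inferior good.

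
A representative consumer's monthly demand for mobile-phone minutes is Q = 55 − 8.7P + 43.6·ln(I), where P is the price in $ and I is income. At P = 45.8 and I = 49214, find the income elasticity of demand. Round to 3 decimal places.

At P = 45.8, I = 49214: Q = 127.591.
Holding P constant, ∂Q/∂I = 43.6/I = 0.000885927.
η_I = (∂Q/∂I)·(I/Q) = 0.000885927 × (49214/127.591) = 0.342.

0.342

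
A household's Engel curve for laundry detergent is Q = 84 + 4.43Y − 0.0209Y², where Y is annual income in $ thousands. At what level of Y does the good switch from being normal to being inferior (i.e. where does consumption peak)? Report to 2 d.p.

dQ/dY = 4.43 − 0.0418Y.
The good is inferior where dQ/dY < 0. Setting dQ/dY = 0 gives Y = 4.43 / 0.0418 = 105.98.

105.98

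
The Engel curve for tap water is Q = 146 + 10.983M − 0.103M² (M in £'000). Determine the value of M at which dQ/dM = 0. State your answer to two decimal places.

53.32

dQ/dM = 10.983 − 0.206M.
The good is inferior where dQ/dM < 0. Setting dQ/dM = 0 gives M = 10.983 / 0.206 = 53.32.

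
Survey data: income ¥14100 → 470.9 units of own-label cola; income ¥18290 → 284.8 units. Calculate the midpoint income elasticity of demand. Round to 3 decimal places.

ΔQ = 284.8 − 470.9 = -186.1; midpoint Q̄ = (470.9 + 284.8)/2 = 377.85.
ΔI = 18290 − 14100 = 4190; midpoint Ī = (14100 + 18290)/2 = 16195.
η = (ΔQ/Q̄) ÷ (ΔI/Ī) = (-186.1/377.85) ÷ (4190/16195) = -1.904.

-1.904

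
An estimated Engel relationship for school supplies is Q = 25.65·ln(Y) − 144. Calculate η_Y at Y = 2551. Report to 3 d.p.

0.448

At Y = 2551: Q = 57.205.
dQ/dY = 25.65/Y = 0.0100549 at this income.
η = (dQ/dY)·(Y/Q) = 0.0100549 × (2551/57.205) = 0.448.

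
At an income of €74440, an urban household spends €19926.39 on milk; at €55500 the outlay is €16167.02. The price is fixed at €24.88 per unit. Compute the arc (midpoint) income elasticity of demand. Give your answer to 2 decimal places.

With a constant price, Q₁ = 19926.39/24.88 = 800.900 and Q₂ = 16167.02/24.88 = 649.800 (equivalently, work directly with expenditure since P cancels).
Midpoint %ΔQ = (16167.02 − 19926.39)/18046.71 = -0.20831; midpoint %ΔI = (55500 − 74440)/64970 = -0.29152.
η = -0.20831 / -0.29152 = 0.71.

0.71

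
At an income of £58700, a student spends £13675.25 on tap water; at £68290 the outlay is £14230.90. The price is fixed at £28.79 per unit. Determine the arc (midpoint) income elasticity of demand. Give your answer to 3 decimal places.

With a constant price, Q₁ = 13675.25/28.79 = 475.000 and Q₂ = 14230.90/28.79 = 494.300 (equivalently, work directly with expenditure since P cancels).
Midpoint %ΔQ = (14230.90 − 13675.25)/13953.08 = 0.03982; midpoint %ΔI = (68290 − 58700)/63495 = 0.15104.
η = 0.03982 / 0.15104 = 0.264.

0.264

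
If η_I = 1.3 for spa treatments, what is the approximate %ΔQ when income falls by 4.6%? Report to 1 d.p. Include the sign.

-6.0%

%ΔQ ≈ η × %ΔI = 1.3 × (-4.6%) = -6.0%.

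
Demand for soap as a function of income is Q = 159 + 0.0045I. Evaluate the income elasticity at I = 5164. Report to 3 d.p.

0.128

At I = 5164: Q = 182.238.
dQ/dI = 0.0045.
η = (dQ/dI)·(I/Q) = 0.0045 × (5164/182.238) = 0.128.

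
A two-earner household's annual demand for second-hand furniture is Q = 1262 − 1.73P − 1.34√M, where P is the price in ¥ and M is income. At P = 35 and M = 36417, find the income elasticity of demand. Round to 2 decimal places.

-0.14

At P = 35, M = 36417: Q = 945.735.
Holding P constant, ∂Q/∂M = -1.34/(2√M) = -0.00351093.
η_M = (∂Q/∂M)·(M/Q) = -0.00351093 × (36417/945.735) = -0.14.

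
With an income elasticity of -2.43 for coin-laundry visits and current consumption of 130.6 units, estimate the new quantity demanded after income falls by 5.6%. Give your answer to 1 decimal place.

%ΔQ ≈ η × %ΔI = -2.43 × (-5.6%) = 13.608%.
New Q ≈ 130.6 × (1 + 0.13608) = 148.4.

148.4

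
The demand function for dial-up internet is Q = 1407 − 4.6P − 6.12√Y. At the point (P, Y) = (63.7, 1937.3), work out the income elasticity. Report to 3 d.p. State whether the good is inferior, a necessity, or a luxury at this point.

At P = 63.7, Y = 1937.3: Q = 844.610.
Holding P constant, ∂Q/∂Y = -6.12/(2√Y) = -0.0695221.
η_Y = (∂Q/∂Y)·(Y/Q) = -0.0695221 × (1937.3/844.610) = -0.159.
Since η < 0, this is an inferior good.

-0.159 (inferior good)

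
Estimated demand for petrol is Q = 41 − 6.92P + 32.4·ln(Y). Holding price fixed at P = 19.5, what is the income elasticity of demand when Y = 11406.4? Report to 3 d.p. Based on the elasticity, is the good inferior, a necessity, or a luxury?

0.155 (necessity)

At P = 19.5, Y = 11406.4: Q = 208.739.
Holding P constant, ∂Q/∂Y = 32.4/Y = 0.00284051.
η_Y = (∂Q/∂Y)·(Y/Q) = 0.00284051 × (11406.4/208.739) = 0.155.
Since 0 < η < 1, this is a necessity.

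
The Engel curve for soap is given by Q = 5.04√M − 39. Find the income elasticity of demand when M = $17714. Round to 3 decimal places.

At M = 17714: Q = 631.794.
dQ/dM = 5.04/(2√M) = 0.018934 at this income.
η = (dQ/dM)·(M/Q) = 0.018934 × (17714/631.794) = 0.531.

0.531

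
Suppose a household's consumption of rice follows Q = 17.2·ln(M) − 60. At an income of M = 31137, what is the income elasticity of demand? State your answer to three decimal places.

0.146

At M = 31137: Q = 117.954.
dQ/dM = 17.2/M = 0.000552397 at this income.
η = (dQ/dM)·(M/Q) = 0.000552397 × (31137/117.954) = 0.146.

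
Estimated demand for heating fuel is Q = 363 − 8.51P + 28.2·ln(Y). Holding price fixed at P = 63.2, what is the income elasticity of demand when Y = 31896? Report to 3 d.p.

0.240

At P = 63.2, Y = 31896: Q = 117.609.
Holding P constant, ∂Q/∂Y = 28.2/Y = 0.000884123.
η_Y = (∂Q/∂Y)·(Y/Q) = 0.000884123 × (31896/117.609) = 0.240.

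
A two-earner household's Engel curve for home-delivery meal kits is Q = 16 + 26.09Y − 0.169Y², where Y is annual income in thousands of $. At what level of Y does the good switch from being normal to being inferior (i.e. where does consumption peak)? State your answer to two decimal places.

dQ/dY = 26.09 − 0.338Y.
The good is inferior where dQ/dY < 0. Setting dQ/dY = 0 gives Y = 26.09 / 0.338 = 77.19.

77.19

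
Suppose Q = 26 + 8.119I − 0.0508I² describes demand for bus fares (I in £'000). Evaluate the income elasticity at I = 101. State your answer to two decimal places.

At I = 101: Q = 327.8082.
dQ/dI = 8.119 − 0.1016I = -2.14260.
η = (dQ/dI)·(I/Q) = -2.14260 × (101/327.8082) = -0.66.

-0.66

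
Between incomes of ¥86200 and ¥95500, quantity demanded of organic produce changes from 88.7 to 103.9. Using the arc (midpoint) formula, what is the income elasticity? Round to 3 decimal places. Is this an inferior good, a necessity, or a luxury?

1.542 (luxury)

ΔQ = 103.9 − 88.7 = 15.2; midpoint Q̄ = (88.7 + 103.9)/2 = 96.3.
ΔI = 95500 − 86200 = 9300; midpoint Ī = (86200 + 95500)/2 = 90850.
η = (ΔQ/Q̄) ÷ (ΔI/Ī) = (15.2/96.3) ÷ (9300/90850) = 1.542.
η > 1 ⇒ luxury.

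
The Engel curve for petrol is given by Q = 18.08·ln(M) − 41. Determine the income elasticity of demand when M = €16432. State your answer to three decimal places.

0.134

At M = 16432: Q = 134.502.
dQ/dM = 18.08/M = 0.00110029 at this income.
η = (dQ/dM)·(M/Q) = 0.00110029 × (16432/134.502) = 0.134.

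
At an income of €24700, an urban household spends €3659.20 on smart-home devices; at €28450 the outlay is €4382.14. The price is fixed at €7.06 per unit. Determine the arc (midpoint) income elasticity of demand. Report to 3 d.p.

1.274

With a constant price, Q₁ = 3659.20/7.06 = 518.300 and Q₂ = 4382.14/7.06 = 620.700 (equivalently, work directly with expenditure since P cancels).
Midpoint %ΔQ = (4382.14 − 3659.20)/4020.67 = 0.17981; midpoint %ΔI = (28450 − 24700)/26575 = 0.14111.
η = 0.17981 / 0.14111 = 1.274.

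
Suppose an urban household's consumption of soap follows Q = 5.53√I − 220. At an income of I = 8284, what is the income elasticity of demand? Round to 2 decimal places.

0.89

At I = 8284: Q = 283.321.
dQ/dI = 5.53/(2√I) = 0.0303791 at this income.
η = (dQ/dI)·(I/Q) = 0.0303791 × (8284/283.321) = 0.89.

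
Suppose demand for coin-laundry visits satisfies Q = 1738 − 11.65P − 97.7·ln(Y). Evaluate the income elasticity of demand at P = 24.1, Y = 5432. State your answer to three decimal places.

-0.158

At P = 24.1, Y = 5432: Q = 617.009.
Holding P constant, ∂Q/∂Y = -97.7/Y = -0.017986.
η_Y = (∂Q/∂Y)·(Y/Q) = -0.017986 × (5432/617.009) = -0.158.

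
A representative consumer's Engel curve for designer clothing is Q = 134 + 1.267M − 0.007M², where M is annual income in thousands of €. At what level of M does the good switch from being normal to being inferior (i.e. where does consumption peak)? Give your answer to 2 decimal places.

dQ/dM = 1.267 − 0.014M.
The good is inferior where dQ/dM < 0. Setting dQ/dM = 0 gives M = 1.267 / 0.014 = 90.50.

90.50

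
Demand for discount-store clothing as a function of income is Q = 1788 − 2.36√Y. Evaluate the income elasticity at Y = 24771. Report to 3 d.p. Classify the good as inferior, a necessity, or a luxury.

At Y = 24771: Q = 1416.564.
dQ/dY = -2.36/(2√Y) = -0.00749739 at this income.
η = (dQ/dY)·(Y/Q) = -0.00749739 × (24771/1416.564) = -0.131.
Since η < 0, the good is an inferior good.

-0.131 (inferior good)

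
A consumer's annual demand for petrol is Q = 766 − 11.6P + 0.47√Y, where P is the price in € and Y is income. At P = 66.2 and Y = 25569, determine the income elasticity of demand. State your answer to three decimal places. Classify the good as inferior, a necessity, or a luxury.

0.513 (necessity)

At P = 66.2, Y = 25569: Q = 73.234.
Holding P constant, ∂Q/∂Y = 0.47/(2√Y) = 0.00146964.
η_Y = (∂Q/∂Y)·(Y/Q) = 0.00146964 × (25569/73.234) = 0.513.
Since 0 < η < 1, this is a necessity.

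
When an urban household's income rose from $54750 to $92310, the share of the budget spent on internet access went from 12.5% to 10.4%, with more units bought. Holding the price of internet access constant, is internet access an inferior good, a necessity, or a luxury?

Quantity rises but the budget share falls as income rises, so 0 < η < 1.

necessity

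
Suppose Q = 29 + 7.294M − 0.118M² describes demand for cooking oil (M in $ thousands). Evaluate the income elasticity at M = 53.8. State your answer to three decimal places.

-3.639

At M = 53.8: Q = 79.8733.
dQ/dM = 7.294 − 0.236M = -5.40280.
η = (dQ/dM)·(M/Q) = -5.40280 × (53.8/79.8733) = -3.639.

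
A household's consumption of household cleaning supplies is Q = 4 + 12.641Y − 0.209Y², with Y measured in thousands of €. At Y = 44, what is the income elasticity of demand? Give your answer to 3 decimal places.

-1.626

At Y = 44: Q = 155.5800.
dQ/dY = 12.641 − 0.418Y = -5.75100.
η = (dQ/dY)·(Y/Q) = -5.75100 × (44/155.5800) = -1.626.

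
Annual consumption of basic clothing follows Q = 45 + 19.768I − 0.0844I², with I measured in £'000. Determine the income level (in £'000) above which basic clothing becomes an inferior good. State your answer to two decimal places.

117.11

dQ/dI = 19.768 − 0.1688I.
The good is inferior where dQ/dI < 0. Setting dQ/dI = 0 gives I = 19.768 / 0.1688 = 117.11.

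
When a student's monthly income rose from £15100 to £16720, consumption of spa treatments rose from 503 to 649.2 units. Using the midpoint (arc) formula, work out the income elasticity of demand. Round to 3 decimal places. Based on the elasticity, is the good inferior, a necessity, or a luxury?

ΔQ = 649.2 − 503 = 146.2; midpoint Q̄ = (503 + 649.2)/2 = 576.1.
ΔI = 16720 − 15100 = 1620; midpoint Ī = (15100 + 16720)/2 = 15910.
η = (ΔQ/Q̄) ÷ (ΔI/Ī) = (146.2/576.1) ÷ (1620/15910) = 2.492.
η > 1 ⇒ luxury.

2.492 (luxury)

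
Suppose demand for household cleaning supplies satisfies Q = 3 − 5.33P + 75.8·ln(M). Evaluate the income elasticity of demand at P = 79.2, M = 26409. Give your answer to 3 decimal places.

0.215

At P = 79.2, M = 26409: Q = 352.619.
Holding P constant, ∂Q/∂M = 75.8/M = 0.00287023.
η_M = (∂Q/∂M)·(M/Q) = 0.00287023 × (26409/352.619) = 0.215.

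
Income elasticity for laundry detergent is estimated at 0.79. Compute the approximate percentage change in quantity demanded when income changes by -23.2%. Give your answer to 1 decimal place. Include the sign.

-18.3%

%ΔQ ≈ η × %ΔI = 0.79 × (-23.2%) = -18.3%.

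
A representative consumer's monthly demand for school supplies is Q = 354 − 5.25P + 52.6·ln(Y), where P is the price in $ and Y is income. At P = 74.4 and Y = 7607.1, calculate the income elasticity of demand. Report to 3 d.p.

At P = 74.4, Y = 7607.1: Q = 433.478.
Holding P constant, ∂Q/∂Y = 52.6/Y = 0.00691459.
η_Y = (∂Q/∂Y)·(Y/Q) = 0.00691459 × (7607.1/433.478) = 0.121.

0.121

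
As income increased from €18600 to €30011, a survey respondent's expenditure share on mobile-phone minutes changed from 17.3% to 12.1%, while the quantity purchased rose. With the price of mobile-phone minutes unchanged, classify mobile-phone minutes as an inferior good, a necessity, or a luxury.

Quantity rises but the budget share falls as income rises, so 0 < η < 1.

necessity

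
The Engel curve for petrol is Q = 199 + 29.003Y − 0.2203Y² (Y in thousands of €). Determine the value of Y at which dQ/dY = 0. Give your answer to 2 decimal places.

65.83

dQ/dY = 29.003 − 0.4406Y.
The good is inferior where dQ/dY < 0. Setting dQ/dY = 0 gives Y = 29.003 / 0.4406 = 65.83.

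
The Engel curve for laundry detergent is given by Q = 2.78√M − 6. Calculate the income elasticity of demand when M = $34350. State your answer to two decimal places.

At M = 34350: Q = 509.238.
dQ/dM = 2.78/(2√M) = 0.00749983 at this income.
η = (dQ/dM)·(M/Q) = 0.00749983 × (34350/509.238) = 0.51.

0.51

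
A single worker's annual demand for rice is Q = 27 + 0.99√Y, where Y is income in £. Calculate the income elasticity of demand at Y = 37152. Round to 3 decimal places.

0.438

At Y = 37152: Q = 217.821.
dQ/dY = 0.99/(2√Y) = 0.00256811 at this income.
η = (dQ/dY)·(Y/Q) = 0.00256811 × (37152/217.821) = 0.438.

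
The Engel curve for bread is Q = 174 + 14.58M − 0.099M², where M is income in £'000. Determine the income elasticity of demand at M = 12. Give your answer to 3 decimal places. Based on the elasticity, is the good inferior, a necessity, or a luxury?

At M = 12: Q = 334.7040.
dQ/dM = 14.58 − 0.198M = 12.20400.
η = (dQ/dM)·(M/Q) = 12.20400 × (12/334.7040) = 0.438.
0 < η < 1 ⇒ necessity.

0.438 (necessity)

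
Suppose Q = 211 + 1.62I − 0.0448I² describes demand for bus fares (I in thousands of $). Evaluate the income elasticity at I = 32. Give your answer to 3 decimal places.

-0.184

At I = 32: Q = 216.9648.
dQ/dI = 1.62 − 0.0896I = -1.24720.
η = (dQ/dI)·(I/Q) = -1.24720 × (32/216.9648) = -0.184.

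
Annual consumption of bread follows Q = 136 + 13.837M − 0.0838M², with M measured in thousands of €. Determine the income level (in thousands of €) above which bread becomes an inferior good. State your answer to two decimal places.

82.56

dQ/dM = 13.837 − 0.1676M.
The good is inferior where dQ/dM < 0. Setting dQ/dM = 0 gives M = 13.837 / 0.1676 = 82.56.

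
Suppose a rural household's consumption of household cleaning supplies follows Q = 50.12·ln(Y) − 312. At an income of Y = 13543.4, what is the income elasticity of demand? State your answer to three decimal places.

At Y = 13543.4: Q = 164.824.
dQ/dY = 50.12/Y = 0.0037007 at this income.
η = (dQ/dY)·(Y/Q) = 0.0037007 × (13543.4/164.824) = 0.304.

0.304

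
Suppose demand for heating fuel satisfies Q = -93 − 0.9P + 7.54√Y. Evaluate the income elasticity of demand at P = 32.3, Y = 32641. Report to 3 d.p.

At P = 32.3, Y = 32641: Q = 1240.168.
Holding P constant, ∂Q/∂Y = 7.54/(2√Y) = 0.020867.
η_Y = (∂Q/∂Y)·(Y/Q) = 0.020867 × (32641/1240.168) = 0.549.

0.549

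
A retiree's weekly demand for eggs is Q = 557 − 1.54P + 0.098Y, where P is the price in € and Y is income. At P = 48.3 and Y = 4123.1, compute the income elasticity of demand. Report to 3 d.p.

0.456

At P = 48.3, Y = 4123.1: Q = 886.682.
Holding P constant, ∂Q/∂Y = 0.098.
η_Y = (∂Q/∂Y)·(Y/Q) = 0.098 × (4123.1/886.682) = 0.456.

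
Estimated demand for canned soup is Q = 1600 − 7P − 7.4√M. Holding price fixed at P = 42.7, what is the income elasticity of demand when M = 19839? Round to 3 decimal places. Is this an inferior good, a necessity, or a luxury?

At P = 42.7, M = 19839: Q = 258.803.
Holding P constant, ∂Q/∂M = -7.4/(2√M) = -0.0262689.
η_M = (∂Q/∂M)·(M/Q) = -0.0262689 × (19839/258.803) = -2.014.
Since η < 0, this is an inferior good.

-2.014 (inferior good)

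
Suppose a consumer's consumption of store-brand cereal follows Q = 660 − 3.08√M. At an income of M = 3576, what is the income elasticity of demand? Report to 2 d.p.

At M = 3576: Q = 475.817.
dQ/dM = -3.08/(2√M) = -0.0257527 at this income.
η = (dQ/dM)·(M/Q) = -0.0257527 × (3576/475.817) = -0.19.

-0.19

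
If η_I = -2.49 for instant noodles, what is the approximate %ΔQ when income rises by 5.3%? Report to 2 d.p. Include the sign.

-13.20%

%ΔQ ≈ η × %ΔI = -2.49 × 5.3% = -13.20%.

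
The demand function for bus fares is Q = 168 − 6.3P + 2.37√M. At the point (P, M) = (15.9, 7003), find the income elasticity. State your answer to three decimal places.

At P = 15.9, M = 7003: Q = 266.161.
Holding P constant, ∂Q/∂M = 2.37/(2√M) = 0.0141604.
η_M = (∂Q/∂M)·(M/Q) = 0.0141604 × (7003/266.161) = 0.373.

0.373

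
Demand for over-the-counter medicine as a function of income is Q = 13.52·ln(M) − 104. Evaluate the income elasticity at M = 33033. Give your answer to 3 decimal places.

0.369

At M = 33033: Q = 36.679.
dQ/dM = 13.52/M = 0.000409288 at this income.
η = (dQ/dM)·(M/Q) = 0.000409288 × (33033/36.679) = 0.369.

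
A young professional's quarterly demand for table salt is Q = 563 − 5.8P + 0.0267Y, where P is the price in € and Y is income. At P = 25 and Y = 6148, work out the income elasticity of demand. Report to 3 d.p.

At P = 25, Y = 6148: Q = 582.152.
Holding P constant, ∂Q/∂Y = 0.0267.
η_Y = (∂Q/∂Y)·(Y/Q) = 0.0267 × (6148/582.152) = 0.282.

0.282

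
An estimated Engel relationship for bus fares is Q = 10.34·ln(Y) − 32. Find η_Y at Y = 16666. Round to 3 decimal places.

0.151

At Y = 16666: Q = 68.516.
dQ/dY = 10.34/Y = 0.000620425 at this income.
η = (dQ/dY)·(Y/Q) = 0.000620425 × (16666/68.516) = 0.151.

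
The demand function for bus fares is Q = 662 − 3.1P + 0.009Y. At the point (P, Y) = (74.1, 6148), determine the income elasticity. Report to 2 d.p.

0.11

At P = 74.1, Y = 6148: Q = 487.622.
Holding P constant, ∂Q/∂Y = 0.009.
η_Y = (∂Q/∂Y)·(Y/Q) = 0.009 × (6148/487.622) = 0.11.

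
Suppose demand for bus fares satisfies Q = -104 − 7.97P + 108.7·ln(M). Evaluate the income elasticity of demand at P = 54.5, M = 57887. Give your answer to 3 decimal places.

0.166

At P = 54.5, M = 57887: Q = 653.666.
Holding P constant, ∂Q/∂M = 108.7/M = 0.0018778.
η_M = (∂Q/∂M)·(M/Q) = 0.0018778 × (57887/653.666) = 0.166.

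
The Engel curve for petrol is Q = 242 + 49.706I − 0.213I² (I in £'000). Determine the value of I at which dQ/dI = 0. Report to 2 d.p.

116.68

dQ/dI = 49.706 − 0.426I.
The good is inferior where dQ/dI < 0. Setting dQ/dI = 0 gives I = 49.706 / 0.426 = 116.68.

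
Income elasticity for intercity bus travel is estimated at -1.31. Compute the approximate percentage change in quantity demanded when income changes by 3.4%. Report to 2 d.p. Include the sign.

%ΔQ ≈ η × %ΔI = -1.31 × 3.4% = -4.45%.

-4.45%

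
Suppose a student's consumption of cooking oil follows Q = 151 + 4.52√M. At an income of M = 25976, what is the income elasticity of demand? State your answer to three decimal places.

0.414

At M = 25976: Q = 879.492.
dQ/dM = 4.52/(2√M) = 0.0140224 at this income.
η = (dQ/dM)·(M/Q) = 0.0140224 × (25976/879.492) = 0.414.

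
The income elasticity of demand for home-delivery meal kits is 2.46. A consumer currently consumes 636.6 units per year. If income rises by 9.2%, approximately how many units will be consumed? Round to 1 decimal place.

780.7

%ΔQ ≈ η × %ΔI = 2.46 × 9.2% = 22.632%.
New Q ≈ 636.6 × (1 + 0.22632) = 780.7.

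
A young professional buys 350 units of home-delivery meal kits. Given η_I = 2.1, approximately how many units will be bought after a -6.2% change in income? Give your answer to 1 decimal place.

%ΔQ ≈ η × %ΔI = 2.1 × (-6.2%) = -13.02%.
New Q ≈ 350 × (1 − 0.1302) = 304.4.

304.4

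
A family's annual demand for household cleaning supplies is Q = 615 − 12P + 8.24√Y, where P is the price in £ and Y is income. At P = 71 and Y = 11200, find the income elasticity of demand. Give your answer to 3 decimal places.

At P = 71, Y = 11200: Q = 635.040.
Holding P constant, ∂Q/∂Y = 8.24/(2√Y) = 0.0389303.
η_Y = (∂Q/∂Y)·(Y/Q) = 0.0389303 × (11200/635.040) = 0.687.

0.687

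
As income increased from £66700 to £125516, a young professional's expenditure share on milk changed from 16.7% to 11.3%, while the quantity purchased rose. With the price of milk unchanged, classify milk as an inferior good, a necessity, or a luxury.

necessity

Quantity rises but the budget share falls as income rises, so 0 < η < 1.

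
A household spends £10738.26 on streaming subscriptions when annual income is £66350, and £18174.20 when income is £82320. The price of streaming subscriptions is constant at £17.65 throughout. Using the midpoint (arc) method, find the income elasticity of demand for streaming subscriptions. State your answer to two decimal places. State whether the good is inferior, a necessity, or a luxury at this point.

2.39 (luxury)

With a constant price, Q₁ = 10738.26/17.65 = 608.400 and Q₂ = 18174.20/17.65 = 1029.700 (equivalently, work directly with expenditure since P cancels).
Midpoint %ΔQ = (18174.20 − 10738.26)/14456.23 = 0.51438; midpoint %ΔI = (82320 − 66350)/74335 = 0.21484.
η = 0.51438 / 0.21484 = 2.39.
η > 1 ⇒ luxury.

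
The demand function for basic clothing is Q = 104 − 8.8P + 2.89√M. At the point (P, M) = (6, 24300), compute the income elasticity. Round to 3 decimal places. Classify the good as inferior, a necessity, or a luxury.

At P = 6, M = 24300: Q = 501.706.
Holding P constant, ∂Q/∂M = 2.89/(2√M) = 0.00926968.
η_M = (∂Q/∂M)·(M/Q) = 0.00926968 × (24300/501.706) = 0.449.
Since 0 < η < 1, this is a necessity.

0.449 (necessity)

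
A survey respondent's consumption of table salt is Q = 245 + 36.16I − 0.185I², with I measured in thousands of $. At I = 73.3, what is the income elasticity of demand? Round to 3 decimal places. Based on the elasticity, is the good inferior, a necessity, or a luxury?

0.348 (necessity)

At I = 73.3: Q = 1901.5434.
dQ/dI = 36.16 − 0.37I = 9.03900.
η = (dQ/dI)·(I/Q) = 9.03900 × (73.3/1901.5434) = 0.348.
0 < η < 1 ⇒ necessity.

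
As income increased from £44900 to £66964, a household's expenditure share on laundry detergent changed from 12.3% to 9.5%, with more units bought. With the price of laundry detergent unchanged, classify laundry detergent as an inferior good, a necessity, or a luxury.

necessity

Quantity rises but the budget share falls as income rises, so 0 < η < 1.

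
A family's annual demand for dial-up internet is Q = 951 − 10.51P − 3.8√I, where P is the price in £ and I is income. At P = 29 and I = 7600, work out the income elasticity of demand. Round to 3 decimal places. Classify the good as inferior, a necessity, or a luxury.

-0.526 (inferior good)

At P = 29, I = 7600: Q = 314.934.
Holding P constant, ∂Q/∂I = -3.8/(2√I) = -0.0217945.
η_I = (∂Q/∂I)·(I/Q) = -0.0217945 × (7600/314.934) = -0.526.
Since η < 0, this is an inferior good.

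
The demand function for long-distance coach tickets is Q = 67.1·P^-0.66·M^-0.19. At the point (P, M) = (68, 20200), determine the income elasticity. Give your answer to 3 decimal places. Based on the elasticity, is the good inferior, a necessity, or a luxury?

-0.190 (inferior good)

For a multiplicative demand Q = A·P^α·M^β, the income elasticity is β everywhere.
Here β = -0.19, so η = -0.190.
Since η < 0, this is an inferior good.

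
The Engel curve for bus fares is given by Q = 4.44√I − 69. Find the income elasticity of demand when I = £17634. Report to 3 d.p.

0.566

At I = 17634: Q = 520.601.
dQ/dI = 4.44/(2√I) = 0.0167177 at this income.
η = (dQ/dI)·(I/Q) = 0.0167177 × (17634/520.601) = 0.566.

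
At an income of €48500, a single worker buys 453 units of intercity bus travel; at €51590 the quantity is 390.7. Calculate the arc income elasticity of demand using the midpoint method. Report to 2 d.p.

ΔQ = 390.7 − 453 = -62.3; midpoint Q̄ = (453 + 390.7)/2 = 421.85.
ΔI = 51590 − 48500 = 3090; midpoint Ī = (48500 + 51590)/2 = 50045.
η = (ΔQ/Q̄) ÷ (ΔI/Ī) = (-62.3/421.85) ÷ (3090/50045) = -2.39.

-2.39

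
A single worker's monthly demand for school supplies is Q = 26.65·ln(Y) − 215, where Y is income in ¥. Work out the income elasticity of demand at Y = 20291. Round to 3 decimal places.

At Y = 20291: Q = 49.313.
dQ/dY = 26.65/Y = 0.00131339 at this income.
η = (dQ/dY)·(Y/Q) = 0.00131339 × (20291/49.313) = 0.540.

0.540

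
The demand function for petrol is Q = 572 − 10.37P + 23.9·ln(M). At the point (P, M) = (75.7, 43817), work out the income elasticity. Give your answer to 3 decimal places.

0.563

At P = 75.7, M = 43817: Q = 42.429.
Holding P constant, ∂Q/∂M = 23.9/M = 0.00054545.
η_M = (∂Q/∂M)·(M/Q) = 0.00054545 × (43817/42.429) = 0.563.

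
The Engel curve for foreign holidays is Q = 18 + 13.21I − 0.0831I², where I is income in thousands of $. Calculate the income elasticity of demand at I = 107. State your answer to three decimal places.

-1.019

At I = 107: Q = 480.0581.
dQ/dI = 13.21 − 0.1662I = -4.57340.
η = (dQ/dI)·(I/Q) = -4.57340 × (107/480.0581) = -1.019.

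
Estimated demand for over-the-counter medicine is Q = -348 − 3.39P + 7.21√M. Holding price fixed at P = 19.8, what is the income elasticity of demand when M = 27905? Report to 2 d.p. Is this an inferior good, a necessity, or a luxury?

At P = 19.8, M = 27905: Q = 789.293.
Holding P constant, ∂Q/∂M = 7.21/(2√M) = 0.0215806.
η_M = (∂Q/∂M)·(M/Q) = 0.0215806 × (27905/789.293) = 0.76.
Since 0 < η < 1, this is a necessity.

0.76 (necessity)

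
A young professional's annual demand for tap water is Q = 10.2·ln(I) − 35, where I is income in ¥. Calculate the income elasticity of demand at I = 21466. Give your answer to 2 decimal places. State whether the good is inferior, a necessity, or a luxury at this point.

0.15 (necessity)

At I = 21466: Q = 66.737.
dQ/dI = 10.2/I = 0.00047517 at this income.
η = (dQ/dI)·(I/Q) = 0.00047517 × (21466/66.737) = 0.15.
Since 0 < η < 1, the good is a necessity.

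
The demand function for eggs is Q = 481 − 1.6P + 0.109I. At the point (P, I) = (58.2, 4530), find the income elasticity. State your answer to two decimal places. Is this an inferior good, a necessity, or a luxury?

0.56 (necessity)

At P = 58.2, I = 4530: Q = 881.650.
Holding P constant, ∂Q/∂I = 0.109.
η_I = (∂Q/∂I)·(I/Q) = 0.109 × (4530/881.650) = 0.56.
Since 0 < η < 1, this is a necessity.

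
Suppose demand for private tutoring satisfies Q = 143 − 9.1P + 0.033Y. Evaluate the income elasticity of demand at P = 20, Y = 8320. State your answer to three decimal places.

At P = 20, Y = 8320: Q = 235.560.
Holding P constant, ∂Q/∂Y = 0.033.
η_Y = (∂Q/∂Y)·(Y/Q) = 0.033 × (8320/235.560) = 1.166.

1.166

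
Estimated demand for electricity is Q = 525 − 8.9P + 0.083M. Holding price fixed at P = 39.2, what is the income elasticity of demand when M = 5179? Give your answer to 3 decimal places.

At P = 39.2, M = 5179: Q = 605.977.
Holding P constant, ∂Q/∂M = 0.083.
η_M = (∂Q/∂M)·(M/Q) = 0.083 × (5179/605.977) = 0.709.

0.709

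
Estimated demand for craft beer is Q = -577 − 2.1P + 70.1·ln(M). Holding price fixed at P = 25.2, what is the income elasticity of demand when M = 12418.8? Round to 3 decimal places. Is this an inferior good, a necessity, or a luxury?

2.268 (luxury)

At P = 25.2, M = 12418.8: Q = 30.910.
Holding P constant, ∂Q/∂M = 70.1/M = 0.00564467.
η_M = (∂Q/∂M)·(M/Q) = 0.00564467 × (12418.8/30.910) = 2.268.
Since η > 1, this is a luxury.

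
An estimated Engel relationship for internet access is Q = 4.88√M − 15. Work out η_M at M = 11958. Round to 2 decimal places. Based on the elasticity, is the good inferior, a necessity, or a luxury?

0.51 (necessity)

At M = 11958: Q = 518.641.
dQ/dM = 4.88/(2√M) = 0.0223131 at this income.
η = (dQ/dM)·(M/Q) = 0.0223131 × (11958/518.641) = 0.51.
Since 0 < η < 1, the good is a necessity.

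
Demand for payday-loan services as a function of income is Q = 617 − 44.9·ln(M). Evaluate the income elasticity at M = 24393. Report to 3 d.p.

-0.275

At M = 24393: Q = 163.418.
dQ/dM = -44.9/M = -0.00184069 at this income.
η = (dQ/dM)·(M/Q) = -0.00184069 × (24393/163.418) = -0.275.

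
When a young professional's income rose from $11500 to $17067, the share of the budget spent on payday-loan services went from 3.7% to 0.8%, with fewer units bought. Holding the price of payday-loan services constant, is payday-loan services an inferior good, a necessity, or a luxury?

Quantity demanded falls as income rises, so η < 0.

inferior good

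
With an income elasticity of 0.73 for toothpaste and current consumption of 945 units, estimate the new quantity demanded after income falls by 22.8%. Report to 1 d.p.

787.7

%ΔQ ≈ η × %ΔI = 0.73 × (-22.8%) = -16.644%.
New Q ≈ 945 × (1 − 0.16644) = 787.7.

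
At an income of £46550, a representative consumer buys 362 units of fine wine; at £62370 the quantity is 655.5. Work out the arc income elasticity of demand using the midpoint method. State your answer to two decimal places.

1.99

ΔQ = 655.5 − 362 = 293.5; midpoint Q̄ = (362 + 655.5)/2 = 508.75.
ΔI = 62370 − 46550 = 15820; midpoint Ī = (46550 + 62370)/2 = 54460.
η = (ΔQ/Q̄) ÷ (ΔI/Ī) = (293.5/508.75) ÷ (15820/54460) = 1.99.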